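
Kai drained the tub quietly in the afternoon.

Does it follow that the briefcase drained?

no

Nothing is said about any briefcase; only the tub is affected.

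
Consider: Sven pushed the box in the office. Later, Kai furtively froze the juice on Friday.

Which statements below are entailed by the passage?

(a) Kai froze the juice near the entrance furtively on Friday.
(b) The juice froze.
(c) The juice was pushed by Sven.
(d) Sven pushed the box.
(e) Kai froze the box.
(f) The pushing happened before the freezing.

(b), (d), (f)

(a) Not entailed — 'near the entrance' adds information not in the original event.
(b) Entailed — 'Kai froze the juice' is causative; it entails the inchoative 'the juice froze'.
(c) Not entailed — Sven pushed the box, not the juice; the juice belongs to the freezing event.
(d) Entailed — dropping 'in the office' leaves a sub-description the original still satisfies.
(e) Not entailed — Kai froze the juice, not the box; the box belongs to the pushing event.
(f) Entailed — the narrative places the pushing before the freezing.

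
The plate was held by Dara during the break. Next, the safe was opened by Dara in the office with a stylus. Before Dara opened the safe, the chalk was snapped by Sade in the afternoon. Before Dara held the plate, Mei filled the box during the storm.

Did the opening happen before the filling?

no

The narrative orders the filling before the opening.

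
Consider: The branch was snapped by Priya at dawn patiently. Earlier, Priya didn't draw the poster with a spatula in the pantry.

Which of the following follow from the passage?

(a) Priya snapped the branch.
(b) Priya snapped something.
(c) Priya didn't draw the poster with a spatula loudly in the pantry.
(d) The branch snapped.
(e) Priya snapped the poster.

(a) Entailed — dropping 'at dawn', 'patiently' leaves a sub-description the original still satisfies.
(b) Entailed — the original entails any weakening of itself; this just drops 'at dawn', 'patiently' and generalizes the patient.
(c) Entailed — under negation, adding a further restriction is entailed: if no such drawing event occurred, none occurred loudly either.
(d) Entailed — 'Priya snapped the branch' is causative; it entails the inchoative 'the branch snapped'.
(e) Not entailed — Priya snapped the branch, not the poster; the poster belongs to the drawing event.

(a), (b), (c), (d)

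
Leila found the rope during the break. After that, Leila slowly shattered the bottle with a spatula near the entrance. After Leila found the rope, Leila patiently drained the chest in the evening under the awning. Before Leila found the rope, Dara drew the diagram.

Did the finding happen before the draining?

The narrative orders the finding before the draining.

yes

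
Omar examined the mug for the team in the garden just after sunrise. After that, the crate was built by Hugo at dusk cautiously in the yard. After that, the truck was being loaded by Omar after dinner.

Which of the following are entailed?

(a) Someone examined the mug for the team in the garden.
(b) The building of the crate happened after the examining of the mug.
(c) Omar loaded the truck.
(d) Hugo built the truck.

(a) Entailed — the original entails any weakening of itself; this just drops 'just after sunrise' and generalizes the agent.
(b) Entailed — the narrative places the examining before the building.
(c) Not entailed — 'was loading' is progressive on an accomplishment; it does not entail the completed 'loaded'.
(d) Not entailed — Hugo built the crate, not the truck; the truck belongs to the loading event.

(a), (b)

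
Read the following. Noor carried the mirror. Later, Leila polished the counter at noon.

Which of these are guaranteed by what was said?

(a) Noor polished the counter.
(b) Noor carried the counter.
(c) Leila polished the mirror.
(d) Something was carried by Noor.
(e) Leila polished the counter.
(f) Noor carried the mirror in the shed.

(a) Not entailed — the passage has Leila polishing the counter, not Noor.
(b) Not entailed — Noor carried the mirror, not the counter; the counter belongs to the polishing event.
(c) Not entailed — Leila polished the counter, not the mirror; the mirror belongs to the carrying event.
(d) Entailed — the original entails any weakening of itself; this just generalizes the patient.
(e) Entailed — the original entails any weakening of itself; this just drops 'at noon'.
(f) Not entailed — 'in the shed' adds information not in the original event.

(d), (e)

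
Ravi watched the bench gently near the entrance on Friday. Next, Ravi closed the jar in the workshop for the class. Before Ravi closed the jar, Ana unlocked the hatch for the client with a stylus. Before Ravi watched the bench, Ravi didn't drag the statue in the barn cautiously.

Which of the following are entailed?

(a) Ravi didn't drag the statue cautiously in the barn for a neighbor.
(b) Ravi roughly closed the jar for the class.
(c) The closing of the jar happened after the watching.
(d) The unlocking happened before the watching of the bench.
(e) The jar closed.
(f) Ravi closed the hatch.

(a) Entailed — under negation, adding a further restriction is entailed: if no such dragging event occurred, none occurred for a neighbor either.
(b) Not entailed — 'roughly' adds information not in the original event.
(c) Entailed — the narrative places the watching before the closing.
(d) Not entailed — the narrative doesn't order the unlocking relative to the watching.
(e) Entailed — 'Ravi closed the jar' is causative; it entails the inchoative 'the jar closed'.
(f) Not entailed — Ravi closed the jar, not the hatch; the hatch belongs to the unlocking event.

(a), (c), (e)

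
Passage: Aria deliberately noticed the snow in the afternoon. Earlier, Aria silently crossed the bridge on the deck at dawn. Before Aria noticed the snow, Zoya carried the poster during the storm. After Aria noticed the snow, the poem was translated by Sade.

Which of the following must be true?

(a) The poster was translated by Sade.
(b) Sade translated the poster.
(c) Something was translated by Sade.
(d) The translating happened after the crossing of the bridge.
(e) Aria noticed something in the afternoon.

(a) Not entailed — Sade translated the poem, not the poster; the poster belongs to the carrying event.
(b) Not entailed — Sade translated the poem, not the poster; the poster belongs to the carrying event.
(c) Entailed — this follows by dropping conjuncts from the translating event's description.
(d) Entailed — the narrative places the crossing before the translating.
(e) Entailed — the original entails any weakening of itself; this just drops 'deliberately' and generalizes the patient.

(c), (d), (e)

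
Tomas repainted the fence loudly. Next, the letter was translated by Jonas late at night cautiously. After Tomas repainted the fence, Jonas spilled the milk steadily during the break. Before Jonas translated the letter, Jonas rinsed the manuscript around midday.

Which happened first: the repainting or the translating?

The connectives place the repainting before the translating.

the repainting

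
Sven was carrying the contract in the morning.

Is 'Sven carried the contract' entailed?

yes

'carry' is atelic; if Sven was carrying the contract, then Sven carried the contract (for some time).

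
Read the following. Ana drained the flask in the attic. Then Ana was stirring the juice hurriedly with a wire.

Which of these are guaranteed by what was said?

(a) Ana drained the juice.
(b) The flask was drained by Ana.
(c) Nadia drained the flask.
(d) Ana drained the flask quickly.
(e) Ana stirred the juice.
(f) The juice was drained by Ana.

(a) Not entailed — Ana drained the flask, not the juice; the juice belongs to the stirring event.
(b) Entailed — this follows by dropping conjuncts from the draining event's description.
(c) Not entailed — the passage has Ana draining the flask, not Nadia.
(d) Not entailed — 'quickly' adds information not in the original event.
(e) Entailed — 'stir' is an activity; 'was stirring' entails that some stirring happened, so 'stirred' holds.
(f) Not entailed — Ana drained the flask, not the juice; the juice belongs to the stirring event.

(b), (e)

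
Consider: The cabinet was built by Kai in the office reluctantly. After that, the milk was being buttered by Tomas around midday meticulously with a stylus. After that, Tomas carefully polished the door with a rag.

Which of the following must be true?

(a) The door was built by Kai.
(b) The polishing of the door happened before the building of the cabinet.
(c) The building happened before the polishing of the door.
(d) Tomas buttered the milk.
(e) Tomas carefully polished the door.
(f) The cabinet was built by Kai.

(a) Not entailed — Kai built the cabinet, not the door; the door belongs to the polishing event.
(b) Not entailed — the narrative places the building before the polishing, not after.
(c) Entailed — the narrative places the building before the polishing.
(d) Not entailed — 'was buttering' is progressive on an accomplishment; it does not entail the completed 'buttered'.
(e) Entailed — the original entails any weakening of itself; this just drops 'with a rag'.
(f) Entailed — the original entails any weakening of itself; this just drops 'in the office', 'reluctantly'.

(c), (e), (f)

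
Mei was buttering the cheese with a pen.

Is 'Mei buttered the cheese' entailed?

'was buttering' is progressive; for an accomplishment like 'butter the cheese', it doesn't entail completion.

no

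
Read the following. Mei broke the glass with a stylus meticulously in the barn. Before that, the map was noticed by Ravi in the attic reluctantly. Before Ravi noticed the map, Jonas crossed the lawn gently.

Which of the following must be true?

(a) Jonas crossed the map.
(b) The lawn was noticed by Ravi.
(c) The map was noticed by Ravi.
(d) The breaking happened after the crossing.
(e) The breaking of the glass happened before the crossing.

(a) Not entailed — Jonas crossed the lawn, not the map; the map belongs to the noticing event.
(b) Not entailed — Ravi noticed the map, not the lawn; the lawn belongs to the crossing event.
(c) Entailed — dropping 'reluctantly', 'in the attic' leaves a sub-description the original still satisfies.
(d) Entailed — the narrative places the crossing before the breaking.
(e) Not entailed — the narrative places the crossing before the breaking, not after.

(c), (d)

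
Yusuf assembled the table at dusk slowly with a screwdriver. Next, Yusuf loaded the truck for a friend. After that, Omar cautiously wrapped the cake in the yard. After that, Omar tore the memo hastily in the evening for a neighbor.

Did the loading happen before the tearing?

The narrative orders the loading before the tearing.

yes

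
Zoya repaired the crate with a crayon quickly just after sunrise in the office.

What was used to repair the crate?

a crayon

'with a crayon' marks the instrument of the repairing event.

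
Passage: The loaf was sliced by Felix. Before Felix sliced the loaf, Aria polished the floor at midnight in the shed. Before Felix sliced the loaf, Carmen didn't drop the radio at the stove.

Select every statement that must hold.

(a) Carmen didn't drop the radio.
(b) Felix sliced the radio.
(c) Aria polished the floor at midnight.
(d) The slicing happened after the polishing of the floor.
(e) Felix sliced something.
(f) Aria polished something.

(a) Not entailed — dropping 'at the stove' under negation is not valid — the original leaves open that Carmen dropped the radio some other way.
(b) Not entailed — Felix sliced the loaf, not the radio; the radio belongs to the dropping event.
(c) Entailed — dropping 'in the shed' leaves a sub-description the original still satisfies.
(d) Entailed — the narrative places the polishing before the slicing.
(e) Entailed — this follows by dropping conjuncts from the slicing event's description.
(f) Entailed — the original entails any weakening of itself; this just drops 'in the shed', 'at midnight' and generalizes the patient.

(c), (d), (e), (f)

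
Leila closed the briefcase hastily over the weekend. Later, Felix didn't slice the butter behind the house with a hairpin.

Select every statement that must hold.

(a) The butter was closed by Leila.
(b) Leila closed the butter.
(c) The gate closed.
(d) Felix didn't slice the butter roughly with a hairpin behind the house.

(d)

(a) Not entailed — Leila closed the briefcase, not the butter; the butter belongs to the slicing event.
(b) Not entailed — Leila closed the briefcase, not the butter; the butter belongs to the slicing event.
(c) Not entailed — the briefcase is what closed, not the gate.
(d) Entailed — under negation, adding a further restriction is entailed: if no such slicing event occurred, none occurred roughly either.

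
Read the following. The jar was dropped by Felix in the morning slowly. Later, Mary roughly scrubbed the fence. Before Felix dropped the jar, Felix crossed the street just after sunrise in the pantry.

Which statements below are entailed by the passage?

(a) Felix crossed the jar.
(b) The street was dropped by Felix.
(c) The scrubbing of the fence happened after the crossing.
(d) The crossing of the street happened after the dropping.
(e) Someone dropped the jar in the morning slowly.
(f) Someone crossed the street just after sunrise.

(c), (e), (f)

(a) Not entailed — Felix crossed the street, not the jar; the jar belongs to the dropping event.
(b) Not entailed — Felix dropped the jar, not the street; the street belongs to the crossing event.
(c) Entailed — the narrative places the crossing before the scrubbing.
(d) Not entailed — the narrative places the crossing before the dropping, not after.
(e) Entailed — this follows by dropping conjuncts from the dropping event's description.
(f) Entailed — this follows by dropping conjuncts from the crossing event's description.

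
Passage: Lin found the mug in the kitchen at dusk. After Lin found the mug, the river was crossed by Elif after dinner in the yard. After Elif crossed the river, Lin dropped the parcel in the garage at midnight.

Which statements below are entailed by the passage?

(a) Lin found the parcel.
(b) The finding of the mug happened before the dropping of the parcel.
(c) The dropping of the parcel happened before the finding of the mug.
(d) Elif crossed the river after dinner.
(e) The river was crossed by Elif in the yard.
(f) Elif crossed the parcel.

(a) Not entailed — Lin found the mug, not the parcel; the parcel belongs to the dropping event.
(b) Entailed — the narrative places the finding before the dropping.
(c) Not entailed — the narrative places the finding before the dropping, not after.
(d) Entailed — the original entails any weakening of itself; this just drops 'in the yard'.
(e) Entailed — every conjunct here is already in the original crossing event.
(f) Not entailed — Elif crossed the river, not the parcel; the parcel belongs to the dropping event.

(b), (d), (e)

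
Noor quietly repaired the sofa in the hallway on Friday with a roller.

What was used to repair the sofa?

'with a roller' marks the instrument of the repairing event.

a roller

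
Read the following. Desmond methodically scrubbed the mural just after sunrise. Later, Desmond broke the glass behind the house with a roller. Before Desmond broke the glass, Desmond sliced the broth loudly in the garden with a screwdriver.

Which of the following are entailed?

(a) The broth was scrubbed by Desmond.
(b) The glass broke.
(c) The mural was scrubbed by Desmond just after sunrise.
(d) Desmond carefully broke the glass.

(b), (c)

(a) Not entailed — Desmond scrubbed the mural, not the broth; the broth belongs to the slicing event.
(b) Entailed — 'Desmond broke the glass' is causative; it entails the inchoative 'the glass broke'.
(c) Entailed — the original entails any weakening of itself; this just drops 'methodically'.
(d) Not entailed — 'carefully' adds information not in the original event.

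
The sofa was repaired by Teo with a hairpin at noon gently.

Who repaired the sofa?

'Teo' marks the agent of the repairing event.

Teo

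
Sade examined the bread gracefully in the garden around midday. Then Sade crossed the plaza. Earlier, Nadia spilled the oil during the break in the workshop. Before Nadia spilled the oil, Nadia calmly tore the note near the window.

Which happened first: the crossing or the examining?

the examining

The connectives place the examining before the crossing.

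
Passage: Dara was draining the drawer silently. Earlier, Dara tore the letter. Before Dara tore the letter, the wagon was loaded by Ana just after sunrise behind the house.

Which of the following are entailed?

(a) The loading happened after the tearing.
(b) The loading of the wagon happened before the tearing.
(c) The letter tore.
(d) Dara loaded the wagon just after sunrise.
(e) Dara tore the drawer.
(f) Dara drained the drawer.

(b), (c)

(a) Not entailed — the narrative places the loading before the tearing, not after.
(b) Entailed — the narrative places the loading before the tearing.
(c) Entailed — 'Dara tore the letter' is causative; it entails the inchoative 'the letter tore'.
(d) Not entailed — the passage has Ana loading the wagon, not Dara.
(e) Not entailed — Dara tore the letter, not the drawer; the drawer belongs to the draining event.
(f) Not entailed — 'was draining' is progressive on an accomplishment; it does not entail the completed 'drained'.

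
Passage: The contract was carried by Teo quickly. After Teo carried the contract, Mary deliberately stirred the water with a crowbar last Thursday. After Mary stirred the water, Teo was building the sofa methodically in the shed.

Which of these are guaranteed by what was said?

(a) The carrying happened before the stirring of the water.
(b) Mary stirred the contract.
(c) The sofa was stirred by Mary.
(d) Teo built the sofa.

(a)

(a) Entailed — the narrative places the carrying before the stirring.
(b) Not entailed — Mary stirred the water, not the contract; the contract belongs to the carrying event.
(c) Not entailed — Mary stirred the water, not the sofa; the sofa belongs to the building event.
(d) Not entailed — 'was building' is progressive on an accomplishment; it does not entail the completed 'built'.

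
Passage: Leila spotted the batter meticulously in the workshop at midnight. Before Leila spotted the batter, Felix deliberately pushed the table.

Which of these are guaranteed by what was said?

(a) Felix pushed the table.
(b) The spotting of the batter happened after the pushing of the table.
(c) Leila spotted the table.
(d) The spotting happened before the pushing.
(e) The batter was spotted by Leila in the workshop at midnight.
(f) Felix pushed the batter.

(a), (b), (e)

(a) Entailed — the original entails any weakening of itself; this just drops 'deliberately'.
(b) Entailed — the narrative places the pushing before the spotting.
(c) Not entailed — Leila spotted the batter, not the table; the table belongs to the pushing event.
(d) Not entailed — the narrative places the pushing before the spotting, not after.
(e) Entailed — every conjunct here is already in the original spotting event.
(f) Not entailed — Felix pushed the table, not the batter; the batter belongs to the spotting event.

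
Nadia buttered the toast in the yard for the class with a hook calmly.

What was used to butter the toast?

a hook

'with a hook' marks the instrument of the buttering event.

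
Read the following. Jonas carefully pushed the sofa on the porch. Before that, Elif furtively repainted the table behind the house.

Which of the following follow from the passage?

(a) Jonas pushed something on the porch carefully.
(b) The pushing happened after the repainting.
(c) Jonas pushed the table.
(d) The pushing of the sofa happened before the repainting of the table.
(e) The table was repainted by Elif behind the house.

(a) Entailed — generalizing the patient leaves a sub-description the original still satisfies.
(b) Entailed — the narrative places the repainting before the pushing.
(c) Not entailed — Jonas pushed the sofa, not the table; the table belongs to the repainting event.
(d) Not entailed — the narrative places the repainting before the pushing, not after.
(e) Entailed — the original entails any weakening of itself; this just drops 'furtively'.

(a), (b), (e)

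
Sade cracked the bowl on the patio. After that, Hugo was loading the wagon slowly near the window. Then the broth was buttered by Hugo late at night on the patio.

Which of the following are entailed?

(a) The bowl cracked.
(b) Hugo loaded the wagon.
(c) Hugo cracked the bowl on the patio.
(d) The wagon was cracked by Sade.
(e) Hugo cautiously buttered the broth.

(a) Entailed — 'Sade cracked the bowl' is causative; it entails the inchoative 'the bowl cracked'.
(b) Not entailed — 'was loading' is progressive on an accomplishment; it does not entail the completed 'loaded'.
(c) Not entailed — the passage has Sade cracking the bowl, not Hugo.
(d) Not entailed — Sade cracked the bowl, not the wagon; the wagon belongs to the loading event.
(e) Not entailed — 'cautiously' adds information not in the original event.

(a)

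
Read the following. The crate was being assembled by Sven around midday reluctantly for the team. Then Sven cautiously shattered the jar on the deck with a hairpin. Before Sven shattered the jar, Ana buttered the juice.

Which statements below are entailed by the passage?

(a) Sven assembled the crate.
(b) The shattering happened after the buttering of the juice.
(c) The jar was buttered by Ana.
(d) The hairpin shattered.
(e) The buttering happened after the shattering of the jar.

(a) Not entailed — 'was assembling' is progressive on an accomplishment; it does not entail the completed 'assembled'.
(b) Entailed — the narrative places the buttering before the shattering.
(c) Not entailed — Ana buttered the juice, not the jar; the jar belongs to the shattering event.
(d) Not entailed — the jar is what shattered, not the hairpin.
(e) Not entailed — the narrative places the buttering before the shattering, not after.

(b)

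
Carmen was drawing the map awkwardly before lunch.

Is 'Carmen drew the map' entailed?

no

'was drawing' is progressive; for an accomplishment like 'draw the map', it doesn't entail completion.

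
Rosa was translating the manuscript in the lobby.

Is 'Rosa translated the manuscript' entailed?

no

'was translating' is progressive; for an accomplishment like 'translate the manuscript', it doesn't entail completion.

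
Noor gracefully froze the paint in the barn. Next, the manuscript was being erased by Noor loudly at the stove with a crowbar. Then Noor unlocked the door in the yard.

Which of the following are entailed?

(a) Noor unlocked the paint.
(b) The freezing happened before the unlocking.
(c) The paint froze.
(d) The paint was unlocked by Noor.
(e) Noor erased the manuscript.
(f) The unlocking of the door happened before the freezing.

(b), (c)

(a) Not entailed — Noor unlocked the door, not the paint; the paint belongs to the freezing event.
(b) Entailed — the narrative places the freezing before the unlocking.
(c) Entailed — 'Noor froze the paint' is causative; it entails the inchoative 'the paint froze'.
(d) Not entailed — Noor unlocked the door, not the paint; the paint belongs to the freezing event.
(e) Not entailed — 'was erasing' is progressive on an accomplishment; it does not entail the completed 'erased'.
(f) Not entailed — the narrative places the freezing before the unlocking, not after.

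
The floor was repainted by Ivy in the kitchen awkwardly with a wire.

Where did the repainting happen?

'in the kitchen' marks the location of the repainting event.

in the kitchen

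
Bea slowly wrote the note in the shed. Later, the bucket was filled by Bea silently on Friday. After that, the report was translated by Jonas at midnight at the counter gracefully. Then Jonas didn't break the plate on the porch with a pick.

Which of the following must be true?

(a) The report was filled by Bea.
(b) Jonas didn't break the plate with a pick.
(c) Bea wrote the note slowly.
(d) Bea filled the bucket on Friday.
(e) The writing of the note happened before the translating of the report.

(a) Not entailed — Bea filled the bucket, not the report; the report belongs to the translating event.
(b) Not entailed — dropping 'on the porch' under negation is not valid — the original leaves open that Jonas broke the plate some other way.
(c) Entailed — dropping 'in the shed' leaves a sub-description the original still satisfies.
(d) Entailed — every conjunct here is already in the original filling event.
(e) Entailed — the narrative places the writing before the translating.

(c), (d), (e)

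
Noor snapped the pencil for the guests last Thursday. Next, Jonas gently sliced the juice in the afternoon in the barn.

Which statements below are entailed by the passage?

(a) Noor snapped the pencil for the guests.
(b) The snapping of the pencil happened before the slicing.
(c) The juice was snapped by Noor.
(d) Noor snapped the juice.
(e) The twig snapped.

(a), (b)

(a) Entailed — dropping 'last Thursday' leaves a sub-description the original still satisfies.
(b) Entailed — the narrative places the snapping before the slicing.
(c) Not entailed — Noor snapped the pencil, not the juice; the juice belongs to the slicing event.
(d) Not entailed — Noor snapped the pencil, not the juice; the juice belongs to the slicing event.
(e) Not entailed — the pencil is what snapped, not the twig.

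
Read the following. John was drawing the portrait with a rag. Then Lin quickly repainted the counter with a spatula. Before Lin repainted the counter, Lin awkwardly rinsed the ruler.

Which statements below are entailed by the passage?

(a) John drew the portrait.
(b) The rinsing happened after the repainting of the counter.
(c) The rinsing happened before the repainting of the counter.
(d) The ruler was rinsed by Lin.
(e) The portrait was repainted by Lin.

(a) Not entailed — 'was drawing' is progressive on an accomplishment; it does not entail the completed 'drew'.
(b) Not entailed — the narrative places the rinsing before the repainting, not after.
(c) Entailed — the narrative places the rinsing before the repainting.
(d) Entailed — dropping 'awkwardly' leaves a sub-description the original still satisfies.
(e) Not entailed — Lin repainted the counter, not the portrait; the portrait belongs to the drawing event.

(c), (d)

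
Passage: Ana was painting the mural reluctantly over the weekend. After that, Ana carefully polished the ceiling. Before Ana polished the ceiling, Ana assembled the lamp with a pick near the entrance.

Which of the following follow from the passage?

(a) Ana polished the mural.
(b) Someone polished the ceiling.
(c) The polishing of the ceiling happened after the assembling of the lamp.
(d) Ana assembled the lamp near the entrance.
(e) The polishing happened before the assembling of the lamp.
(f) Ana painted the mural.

(b), (c), (d)

(a) Not entailed — Ana polished the ceiling, not the mural; the mural belongs to the painting event.
(b) Entailed — every conjunct here is already in the original polishing event.
(c) Entailed — the narrative places the assembling before the polishing.
(d) Entailed — every conjunct here is already in the original assembling event.
(e) Not entailed — the narrative places the assembling before the polishing, not after.
(f) Not entailed — 'was painting' is progressive on an accomplishment; it does not entail the completed 'painted'.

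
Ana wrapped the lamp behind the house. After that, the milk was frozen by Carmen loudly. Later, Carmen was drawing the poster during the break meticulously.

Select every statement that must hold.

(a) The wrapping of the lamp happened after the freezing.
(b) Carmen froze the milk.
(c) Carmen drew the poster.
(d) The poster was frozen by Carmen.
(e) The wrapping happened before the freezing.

(a) Not entailed — the narrative places the wrapping before the freezing, not after.
(b) Entailed — every conjunct here is already in the original freezing event.
(c) Not entailed — 'was drawing' is progressive on an accomplishment; it does not entail the completed 'drew'.
(d) Not entailed — Carmen froze the milk, not the poster; the poster belongs to the drawing event.
(e) Entailed — the narrative places the wrapping before the freezing.

(b), (e)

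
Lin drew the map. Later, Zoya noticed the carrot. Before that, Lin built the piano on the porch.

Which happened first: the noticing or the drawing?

the drawing

The connectives place the drawing before the noticing.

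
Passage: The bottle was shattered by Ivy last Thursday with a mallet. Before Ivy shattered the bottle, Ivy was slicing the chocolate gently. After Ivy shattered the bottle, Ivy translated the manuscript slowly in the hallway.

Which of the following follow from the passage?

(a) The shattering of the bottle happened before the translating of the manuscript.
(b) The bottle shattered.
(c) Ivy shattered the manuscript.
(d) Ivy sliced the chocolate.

(a), (b)

(a) Entailed — the narrative places the shattering before the translating.
(b) Entailed — 'Ivy shattered the bottle' is causative; it entails the inchoative 'the bottle shattered'.
(c) Not entailed — Ivy shattered the bottle, not the manuscript; the manuscript belongs to the translating event.
(d) Not entailed — 'was slicing' is progressive on an accomplishment; it does not entail the completed 'sliced'.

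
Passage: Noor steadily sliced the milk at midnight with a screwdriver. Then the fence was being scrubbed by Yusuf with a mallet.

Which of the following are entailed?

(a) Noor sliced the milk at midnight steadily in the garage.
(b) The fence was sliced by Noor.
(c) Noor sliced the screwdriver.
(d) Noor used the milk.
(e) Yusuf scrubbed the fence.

(a) Not entailed — 'in the garage' adds information not in the original event.
(b) Not entailed — Noor sliced the milk, not the fence; the fence belongs to the scrubbing event.
(c) Not entailed — the screwdriver is the instrument, not what was sliced.
(d) Not entailed — the milk is the patient, not an instrument — Noor used a screwdriver.
(e) Entailed — 'scrub' is an activity; 'was scrubbing' entails that some scrubbing happened, so 'scrubbed' holds.

(e)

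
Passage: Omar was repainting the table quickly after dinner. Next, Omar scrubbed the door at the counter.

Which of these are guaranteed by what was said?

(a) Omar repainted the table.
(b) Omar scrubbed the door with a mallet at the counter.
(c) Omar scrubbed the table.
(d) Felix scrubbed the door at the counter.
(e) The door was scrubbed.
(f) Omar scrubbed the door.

(a) Not entailed — 'was repainting' is progressive on an accomplishment; it does not entail the completed 'repainted'.
(b) Not entailed — 'with a mallet' adds information not in the original event.
(c) Not entailed — Omar scrubbed the door, not the table; the table belongs to the repainting event.
(d) Not entailed — the passage has Omar scrubbing the door, not Felix.
(e) Entailed — dropping 'at the counter' and generalizing the agent leaves a sub-description the original still satisfies.
(f) Entailed — dropping 'at the counter' leaves a sub-description the original still satisfies.

(e), (f)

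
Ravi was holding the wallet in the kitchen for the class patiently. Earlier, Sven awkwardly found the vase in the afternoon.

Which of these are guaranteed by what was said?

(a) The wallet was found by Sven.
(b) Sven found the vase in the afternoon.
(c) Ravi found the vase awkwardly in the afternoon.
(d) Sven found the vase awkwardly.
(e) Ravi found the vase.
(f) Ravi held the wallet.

(a) Not entailed — Sven found the vase, not the wallet; the wallet belongs to the holding event.
(b) Entailed — dropping 'awkwardly' leaves a sub-description the original still satisfies.
(c) Not entailed — the passage has Sven finding the vase, not Ravi.
(d) Entailed — the original entails any weakening of itself; this just drops 'in the afternoon'.
(e) Not entailed — the passage has Sven finding the vase, not Ravi.
(f) Entailed — 'hold' is an activity; 'was holding' entails that some holding happened, so 'held' holds.

(b), (d), (f)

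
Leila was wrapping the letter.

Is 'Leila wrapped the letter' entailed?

'was wrapping' is progressive; for an accomplishment like 'wrap the letter', it doesn't entail completion.

no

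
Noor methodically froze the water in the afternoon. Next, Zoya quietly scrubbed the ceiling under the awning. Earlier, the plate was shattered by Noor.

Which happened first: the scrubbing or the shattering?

The connectives place the shattering before the scrubbing.

the shattering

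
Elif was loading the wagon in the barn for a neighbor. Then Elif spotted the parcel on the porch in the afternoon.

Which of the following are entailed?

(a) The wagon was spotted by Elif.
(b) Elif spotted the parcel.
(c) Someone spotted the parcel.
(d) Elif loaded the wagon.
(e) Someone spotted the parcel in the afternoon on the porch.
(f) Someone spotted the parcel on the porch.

(b), (c), (e), (f)

(a) Not entailed — Elif spotted the parcel, not the wagon; the wagon belongs to the loading event.
(b) Entailed — every conjunct here is already in the original spotting event.
(c) Entailed — every conjunct here is already in the original spotting event.
(d) Not entailed — 'was loading' is progressive on an accomplishment; it does not entail the completed 'loaded'.
(e) Entailed — this follows by dropping conjuncts from the spotting event's description.
(f) Entailed — this follows by dropping conjuncts from the spotting event's description.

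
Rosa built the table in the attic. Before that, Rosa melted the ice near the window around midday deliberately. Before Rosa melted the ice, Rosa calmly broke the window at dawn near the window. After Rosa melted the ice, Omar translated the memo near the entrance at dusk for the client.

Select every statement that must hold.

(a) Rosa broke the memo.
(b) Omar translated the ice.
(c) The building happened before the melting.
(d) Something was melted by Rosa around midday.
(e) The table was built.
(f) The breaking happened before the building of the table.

(d), (e), (f)

(a) Not entailed — Rosa broke the window, not the memo; the memo belongs to the translating event.
(b) Not entailed — Omar translated the memo, not the ice; the ice belongs to the melting event.
(c) Not entailed — the narrative places the melting before the building, not after.
(d) Entailed — every conjunct here is already in the original melting event.
(e) Entailed — every conjunct here is already in the original building event.
(f) Entailed — the narrative places the breaking before the building.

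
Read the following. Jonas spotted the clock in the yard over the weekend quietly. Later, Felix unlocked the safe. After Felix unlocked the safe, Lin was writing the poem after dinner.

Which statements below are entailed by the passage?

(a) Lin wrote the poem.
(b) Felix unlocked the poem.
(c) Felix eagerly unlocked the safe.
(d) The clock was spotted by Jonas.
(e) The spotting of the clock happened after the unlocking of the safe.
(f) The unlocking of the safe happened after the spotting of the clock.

(d), (f)

(a) Not entailed — 'was writing' is progressive on an accomplishment; it does not entail the completed 'wrote'.
(b) Not entailed — Felix unlocked the safe, not the poem; the poem belongs to the writing event.
(c) Not entailed — 'eagerly' adds information not in the original event.
(d) Entailed — dropping 'quietly', 'over the weekend', 'in the yard' leaves a sub-description the original still satisfies.
(e) Not entailed — the narrative places the spotting before the unlocking, not after.
(f) Entailed — the narrative places the spotting before the unlocking.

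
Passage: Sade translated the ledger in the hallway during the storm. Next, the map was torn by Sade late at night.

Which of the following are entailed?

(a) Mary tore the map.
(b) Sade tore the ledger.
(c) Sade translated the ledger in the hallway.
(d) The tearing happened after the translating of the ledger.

(c), (d)

(a) Not entailed — the passage has Sade tearing the map, not Mary.
(b) Not entailed — Sade tore the map, not the ledger; the ledger belongs to the translating event.
(c) Entailed — this follows by dropping conjuncts from the translating event's description.
(d) Entailed — the narrative places the translating before the tearing.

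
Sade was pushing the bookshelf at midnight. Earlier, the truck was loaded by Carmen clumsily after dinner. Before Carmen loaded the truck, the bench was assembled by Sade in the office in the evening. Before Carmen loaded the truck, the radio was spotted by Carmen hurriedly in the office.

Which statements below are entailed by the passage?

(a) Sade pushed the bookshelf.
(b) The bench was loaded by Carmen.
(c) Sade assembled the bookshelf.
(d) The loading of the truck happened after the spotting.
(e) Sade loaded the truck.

(a) Entailed — 'push' is an activity; 'was pushing' entails that some pushing happened, so 'pushed' holds.
(b) Not entailed — Carmen loaded the truck, not the bench; the bench belongs to the assembling event.
(c) Not entailed — Sade assembled the bench, not the bookshelf; the bookshelf belongs to the pushing event.
(d) Entailed — the narrative places the spotting before the loading.
(e) Not entailed — the passage has Carmen loading the truck, not Sade.

(a), (d)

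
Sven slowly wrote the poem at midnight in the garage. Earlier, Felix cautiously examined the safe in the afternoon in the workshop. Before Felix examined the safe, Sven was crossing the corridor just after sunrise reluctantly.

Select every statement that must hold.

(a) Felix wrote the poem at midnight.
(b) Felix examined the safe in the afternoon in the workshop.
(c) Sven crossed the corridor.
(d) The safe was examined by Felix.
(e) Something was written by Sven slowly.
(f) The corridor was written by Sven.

(a) Not entailed — the passage has Sven writing the poem, not Felix.
(b) Entailed — this follows by dropping conjuncts from the examining event's description.
(c) Not entailed — 'was crossing' is progressive on an accomplishment; it does not entail the completed 'crossed'.
(d) Entailed — this follows by dropping conjuncts from the examining event's description.
(e) Entailed — dropping 'at midnight', 'in the garage' and generalizing the patient leaves a sub-description the original still satisfies.
(f) Not entailed — Sven wrote the poem, not the corridor; the corridor belongs to the crossing event.

(b), (d), (e)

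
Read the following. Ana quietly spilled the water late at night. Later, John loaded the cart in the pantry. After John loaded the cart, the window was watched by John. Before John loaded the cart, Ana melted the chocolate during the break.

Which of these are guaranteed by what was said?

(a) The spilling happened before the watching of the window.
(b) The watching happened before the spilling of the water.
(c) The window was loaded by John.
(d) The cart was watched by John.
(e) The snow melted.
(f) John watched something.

(a), (f)

(a) Entailed — the narrative places the spilling before the watching.
(b) Not entailed — the narrative places the spilling before the watching, not after.
(c) Not entailed — John loaded the cart, not the window; the window belongs to the watching event.
(d) Not entailed — John watched the window, not the cart; the cart belongs to the loading event.
(e) Not entailed — the chocolate is what melted, not the snow.
(f) Entailed — every conjunct here is already in the original watching event.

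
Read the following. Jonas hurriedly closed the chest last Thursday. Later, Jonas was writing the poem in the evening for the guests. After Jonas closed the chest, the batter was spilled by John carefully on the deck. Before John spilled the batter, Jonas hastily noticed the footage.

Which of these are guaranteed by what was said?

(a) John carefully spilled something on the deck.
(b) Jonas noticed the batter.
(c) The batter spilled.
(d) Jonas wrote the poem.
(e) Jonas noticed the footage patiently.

(a) Entailed — the original entails any weakening of itself; this just generalizes the patient.
(b) Not entailed — Jonas noticed the footage, not the batter; the batter belongs to the spilling event.
(c) Entailed — 'John spilled the batter' is causative; it entails the inchoative 'the batter spilled'.
(d) Not entailed — 'was writing' is progressive on an accomplishment; it does not entail the completed 'wrote'.
(e) Not entailed — 'patiently' adds a manner not in (and inconsistent with) the original.

(a), (c)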